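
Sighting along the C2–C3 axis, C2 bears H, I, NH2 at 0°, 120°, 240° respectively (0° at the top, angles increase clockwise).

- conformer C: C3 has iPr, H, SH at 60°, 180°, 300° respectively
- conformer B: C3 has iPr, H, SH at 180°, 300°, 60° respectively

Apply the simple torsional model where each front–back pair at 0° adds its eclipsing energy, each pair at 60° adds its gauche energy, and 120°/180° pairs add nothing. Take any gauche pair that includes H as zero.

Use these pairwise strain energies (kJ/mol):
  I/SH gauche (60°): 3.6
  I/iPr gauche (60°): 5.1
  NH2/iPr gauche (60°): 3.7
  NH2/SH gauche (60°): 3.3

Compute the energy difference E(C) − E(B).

C (staggered): I–iPr gauche, NH2–SH gauche; 5.1 + 3.3 = 8.4 kJ/mol.
B (staggered): I–iPr gauche, I–SH gauche, NH2–iPr gauche; 5.1 + 3.6 + 3.7 = 12.4 kJ/mol.
E(C) − E(B) = 8.4 − 12.4 = -4.0 kJ/mol.

-4.0 kJ/mol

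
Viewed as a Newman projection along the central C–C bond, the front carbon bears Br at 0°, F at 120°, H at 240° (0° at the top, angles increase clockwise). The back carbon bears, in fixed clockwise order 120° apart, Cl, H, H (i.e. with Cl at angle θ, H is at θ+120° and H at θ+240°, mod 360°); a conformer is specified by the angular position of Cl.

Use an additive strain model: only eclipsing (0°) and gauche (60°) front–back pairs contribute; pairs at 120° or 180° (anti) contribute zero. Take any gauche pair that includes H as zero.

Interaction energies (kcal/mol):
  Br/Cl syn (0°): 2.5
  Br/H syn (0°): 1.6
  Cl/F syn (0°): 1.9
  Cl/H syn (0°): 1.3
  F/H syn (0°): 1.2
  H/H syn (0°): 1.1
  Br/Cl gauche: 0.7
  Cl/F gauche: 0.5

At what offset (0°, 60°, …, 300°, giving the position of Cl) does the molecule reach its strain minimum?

Cl at 0° is eclipsed. Br at 0° is eclipsed with Cl at 0° (2.5); F at 120° is eclipsed with H at 120° (1.2); H at 240° is eclipsed with H at 240° (1.1). Total 4.8 kcal/mol.
Cl at 60° is staggered. Br at 0° is gauche with Cl at 60° (0.7); F at 120° is gauche with Cl at 60° (0.5). Total 1.2 kcal/mol.
Cl at 120° is eclipsed. Br at 0° is eclipsed with H at 0° (1.6); F at 120° is eclipsed with Cl at 120° (1.9); H at 240° is eclipsed with H at 240° (1.1). Total 4.6 kcal/mol.
Cl at 180° is staggered. F at 120° is gauche with Cl at 180° (0.5). Total 0.5 kcal/mol.
Cl at 240° is eclipsed. Br at 0° is eclipsed with H at 0° (1.6); F at 120° is eclipsed with H at 120° (1.2); H at 240° is eclipsed with Cl at 240° (1.3). Total 4.1 kcal/mol.
Cl at 300° is staggered. Br at 0° is gauche with Cl at 300° (0.7). Total 0.7 kcal/mol.
The minimum (0.5 kcal/mol) occurs with Cl at 180°.

180°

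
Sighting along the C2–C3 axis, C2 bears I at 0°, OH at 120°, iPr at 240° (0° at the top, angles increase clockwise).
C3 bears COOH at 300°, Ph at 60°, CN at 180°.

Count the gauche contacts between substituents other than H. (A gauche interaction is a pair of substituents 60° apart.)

Non-H gauche pairs: I(0°)/COOH(300°); I(0°)/Ph(60°); OH(120°)/Ph(60°); OH(120°)/CN(180°); iPr(240°)/COOH(300°); iPr(240°)/CN(180°) — 6 interactions.

6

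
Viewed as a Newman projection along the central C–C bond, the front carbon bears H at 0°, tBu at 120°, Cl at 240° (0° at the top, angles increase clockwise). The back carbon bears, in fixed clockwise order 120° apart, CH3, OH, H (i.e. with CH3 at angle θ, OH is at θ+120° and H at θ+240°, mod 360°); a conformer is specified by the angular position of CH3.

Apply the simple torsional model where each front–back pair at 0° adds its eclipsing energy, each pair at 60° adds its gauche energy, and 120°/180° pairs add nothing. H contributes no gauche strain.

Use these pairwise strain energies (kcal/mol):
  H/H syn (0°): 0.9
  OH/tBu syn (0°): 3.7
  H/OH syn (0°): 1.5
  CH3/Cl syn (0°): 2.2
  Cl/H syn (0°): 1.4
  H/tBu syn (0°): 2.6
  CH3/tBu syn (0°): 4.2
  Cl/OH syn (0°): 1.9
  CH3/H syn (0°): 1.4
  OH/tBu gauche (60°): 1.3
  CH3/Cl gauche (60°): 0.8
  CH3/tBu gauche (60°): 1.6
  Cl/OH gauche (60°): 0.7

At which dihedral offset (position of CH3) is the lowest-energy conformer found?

300°

CH3 at 0° is eclipsed. H at 0° is eclipsed with CH3 at 0° (1.4); tBu at 120° is eclipsed with OH at 120° (3.7); Cl at 240° is eclipsed with H at 240° (1.4). Total 6.5 kcal/mol.
CH3 at 60° is staggered. tBu at 120° is gauche with CH3 at 60° (1.6); tBu at 120° is gauche with OH at 180° (1.3); Cl at 240° is gauche with OH at 180° (0.7). Total 3.6 kcal/mol.
CH3 at 120° is eclipsed. H at 0° is eclipsed with H at 0° (0.9); tBu at 120° is eclipsed with CH3 at 120° (4.2); Cl at 240° is eclipsed with OH at 240° (1.9). Total 7.0 kcal/mol.
CH3 at 180° is staggered. tBu at 120° is gauche with CH3 at 180° (1.6); Cl at 240° is gauche with CH3 at 180° (0.8); Cl at 240° is gauche with OH at 300° (0.7). Total 3.1 kcal/mol.
CH3 at 240° is eclipsed. H at 0° is eclipsed with OH at 0° (1.5); tBu at 120° is eclipsed with H at 120° (2.6); Cl at 240° is eclipsed with CH3 at 240° (2.2). Total 6.3 kcal/mol.
CH3 at 300° is staggered. tBu at 120° is gauche with OH at 60° (1.3); Cl at 240° is gauche with CH3 at 300° (0.8). Total 2.1 kcal/mol.
The minimum (2.1 kcal/mol) occurs with CH3 at 300°.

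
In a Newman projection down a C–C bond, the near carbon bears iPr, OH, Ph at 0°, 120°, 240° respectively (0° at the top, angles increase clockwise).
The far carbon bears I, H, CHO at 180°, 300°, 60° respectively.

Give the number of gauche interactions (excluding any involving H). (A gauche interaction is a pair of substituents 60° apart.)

Non-H gauche pairs: iPr(0°)/CHO(60°); OH(120°)/I(180°); OH(120°)/CHO(60°); Ph(240°)/I(180°) — 4 interactions.

4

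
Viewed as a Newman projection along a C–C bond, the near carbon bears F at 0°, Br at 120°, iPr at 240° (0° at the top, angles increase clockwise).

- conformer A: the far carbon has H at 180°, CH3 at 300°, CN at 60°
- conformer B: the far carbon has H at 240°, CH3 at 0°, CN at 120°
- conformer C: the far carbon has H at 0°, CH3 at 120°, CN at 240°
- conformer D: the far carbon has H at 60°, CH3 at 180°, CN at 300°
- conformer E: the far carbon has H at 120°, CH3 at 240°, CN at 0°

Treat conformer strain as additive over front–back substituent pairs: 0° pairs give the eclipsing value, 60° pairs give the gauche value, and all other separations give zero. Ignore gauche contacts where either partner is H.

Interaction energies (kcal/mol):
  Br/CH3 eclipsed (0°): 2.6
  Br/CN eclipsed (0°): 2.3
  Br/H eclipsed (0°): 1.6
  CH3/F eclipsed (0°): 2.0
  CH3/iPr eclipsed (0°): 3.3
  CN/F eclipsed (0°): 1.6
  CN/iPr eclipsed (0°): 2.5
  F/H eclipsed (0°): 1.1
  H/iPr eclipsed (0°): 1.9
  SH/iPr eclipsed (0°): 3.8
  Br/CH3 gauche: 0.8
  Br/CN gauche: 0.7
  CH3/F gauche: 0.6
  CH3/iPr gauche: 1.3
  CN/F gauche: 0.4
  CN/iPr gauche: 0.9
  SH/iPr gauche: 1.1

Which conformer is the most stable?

A

A (staggered): F–CH3 gauche, F–CN gauche, Br–CN gauche, iPr–CH3 gauche; 0.6 + 0.4 + 0.7 + 1.3 = 3.0 kcal/mol.
B (eclipsed): F–CH3 eclipsed, Br–CN eclipsed, iPr–H eclipsed; 2.0 + 2.3 + 1.9 = 6.2 kcal/mol.
C (eclipsed): F–H eclipsed, Br–CH3 eclipsed, iPr–CN eclipsed; 1.1 + 2.6 + 2.5 = 6.2 kcal/mol.
D (staggered): F–CN gauche, Br–CH3 gauche, iPr–CH3 gauche, iPr–CN gauche; 0.4 + 0.8 + 1.3 + 0.9 = 3.4 kcal/mol.
E (eclipsed): F–CN eclipsed, Br–H eclipsed, iPr–CH3 eclipsed; 1.6 + 1.6 + 3.3 = 6.5 kcal/mol.
A has the lowest total (3.0 kcal/mol).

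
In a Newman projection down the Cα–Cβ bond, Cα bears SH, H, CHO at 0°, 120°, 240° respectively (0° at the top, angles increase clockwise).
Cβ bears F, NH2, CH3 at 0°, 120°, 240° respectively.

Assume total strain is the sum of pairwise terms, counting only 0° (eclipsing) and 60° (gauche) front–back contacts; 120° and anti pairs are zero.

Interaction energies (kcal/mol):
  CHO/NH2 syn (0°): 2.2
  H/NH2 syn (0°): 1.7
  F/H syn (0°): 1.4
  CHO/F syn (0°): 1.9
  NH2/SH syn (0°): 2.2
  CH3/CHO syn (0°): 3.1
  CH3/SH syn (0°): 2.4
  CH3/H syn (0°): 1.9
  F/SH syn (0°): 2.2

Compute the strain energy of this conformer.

7.0 kcal/mol

This conformer (eclipsed): SH(0°)/F(0°) eclipsed 2.2; H(120°)/NH2(120°) eclipsed 1.7; CHO(240°)/CH3(240°) eclipsed 3.1 → 7.0 kcal/mol.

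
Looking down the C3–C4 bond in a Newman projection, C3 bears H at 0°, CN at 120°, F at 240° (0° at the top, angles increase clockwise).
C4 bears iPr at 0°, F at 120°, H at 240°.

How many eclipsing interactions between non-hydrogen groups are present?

1

Non-H eclipsing pairs: CN(120°)/F(120°) — 1 interaction.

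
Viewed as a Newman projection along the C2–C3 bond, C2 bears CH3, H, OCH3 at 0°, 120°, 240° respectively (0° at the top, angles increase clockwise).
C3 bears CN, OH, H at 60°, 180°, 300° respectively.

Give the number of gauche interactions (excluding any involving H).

Non-H gauche pairs: CH3(0°)/CN(60°); OCH3(240°)/OH(180°) — 2 interactions.

2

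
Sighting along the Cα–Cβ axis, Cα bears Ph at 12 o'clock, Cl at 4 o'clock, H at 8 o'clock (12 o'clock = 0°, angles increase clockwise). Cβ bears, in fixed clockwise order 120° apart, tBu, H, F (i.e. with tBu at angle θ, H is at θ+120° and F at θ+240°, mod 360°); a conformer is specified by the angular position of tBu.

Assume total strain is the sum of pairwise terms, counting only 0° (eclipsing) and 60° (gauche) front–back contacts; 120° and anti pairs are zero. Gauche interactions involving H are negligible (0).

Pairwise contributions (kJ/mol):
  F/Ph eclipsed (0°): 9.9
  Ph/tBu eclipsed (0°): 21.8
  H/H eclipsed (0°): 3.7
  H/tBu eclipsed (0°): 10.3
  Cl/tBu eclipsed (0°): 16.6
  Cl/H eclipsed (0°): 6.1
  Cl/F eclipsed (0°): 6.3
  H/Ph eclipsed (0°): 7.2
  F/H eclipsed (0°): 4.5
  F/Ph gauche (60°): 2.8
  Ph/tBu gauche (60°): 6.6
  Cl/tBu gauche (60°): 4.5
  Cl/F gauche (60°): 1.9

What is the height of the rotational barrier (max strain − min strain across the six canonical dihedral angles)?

tBu at 0° (eclipsed): Ph(0°)/tBu(0°) eclipsed 21.8; Cl(120°)/H(120°) eclipsed 6.1; H(240°)/F(240°) eclipsed 4.5 → 32.4 kJ/mol.
tBu at 60° (staggered): Ph(0°)/tBu(60°) gauche 6.6; Ph(0°)/F(300°) gauche 2.8; Cl(120°)/tBu(60°) gauche 4.5 → 13.9 kJ/mol.
tBu at 120° (eclipsed): Ph(0°)/F(0°) eclipsed 9.9; Cl(120°)/tBu(120°) eclipsed 16.6; H(240°)/H(240°) eclipsed 3.7 → 30.2 kJ/mol.
tBu at 180° (staggered): Ph(0°)/F(60°) gauche 2.8; Cl(120°)/tBu(180°) gauche 4.5; Cl(120°)/F(60°) gauche 1.9 → 9.2 kJ/mol.
tBu at 240° (eclipsed): Ph(0°)/H(0°) eclipsed 7.2; Cl(120°)/F(120°) eclipsed 6.3; H(240°)/tBu(240°) eclipsed 10.3 → 23.8 kJ/mol.
tBu at 300° (staggered): Ph(0°)/tBu(300°) gauche 6.6; Cl(120°)/F(180°) gauche 1.9 → 8.5 kJ/mol.
Max at 0° (32.4 kJ/mol), min at 300° (8.5 kJ/mol); barrier = 23.9 kJ/mol.

23.9 kJ/mol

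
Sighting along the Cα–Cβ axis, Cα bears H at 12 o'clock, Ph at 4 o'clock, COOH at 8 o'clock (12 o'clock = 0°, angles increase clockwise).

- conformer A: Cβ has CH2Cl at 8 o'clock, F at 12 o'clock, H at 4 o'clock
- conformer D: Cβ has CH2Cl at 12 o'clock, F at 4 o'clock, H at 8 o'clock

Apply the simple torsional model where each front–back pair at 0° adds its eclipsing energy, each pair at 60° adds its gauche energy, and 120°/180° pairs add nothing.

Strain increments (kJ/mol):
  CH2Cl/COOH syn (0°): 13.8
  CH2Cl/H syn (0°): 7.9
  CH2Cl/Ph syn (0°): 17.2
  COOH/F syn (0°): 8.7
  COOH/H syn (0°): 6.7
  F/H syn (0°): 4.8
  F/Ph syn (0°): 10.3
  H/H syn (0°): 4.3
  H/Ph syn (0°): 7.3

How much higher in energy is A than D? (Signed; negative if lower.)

A (eclipsed): H–F eclipsed, Ph–H eclipsed, COOH–CH2Cl eclipsed; 4.8 + 7.3 + 13.8 = 25.9 kJ/mol.
D (eclipsed): H–CH2Cl eclipsed, Ph–F eclipsed, COOH–H eclipsed; 7.9 + 10.3 + 6.7 = 24.9 kJ/mol.
E(A) − E(D) = 25.9 − 24.9 = +1.0 kJ/mol.

+1.0 kJ/mol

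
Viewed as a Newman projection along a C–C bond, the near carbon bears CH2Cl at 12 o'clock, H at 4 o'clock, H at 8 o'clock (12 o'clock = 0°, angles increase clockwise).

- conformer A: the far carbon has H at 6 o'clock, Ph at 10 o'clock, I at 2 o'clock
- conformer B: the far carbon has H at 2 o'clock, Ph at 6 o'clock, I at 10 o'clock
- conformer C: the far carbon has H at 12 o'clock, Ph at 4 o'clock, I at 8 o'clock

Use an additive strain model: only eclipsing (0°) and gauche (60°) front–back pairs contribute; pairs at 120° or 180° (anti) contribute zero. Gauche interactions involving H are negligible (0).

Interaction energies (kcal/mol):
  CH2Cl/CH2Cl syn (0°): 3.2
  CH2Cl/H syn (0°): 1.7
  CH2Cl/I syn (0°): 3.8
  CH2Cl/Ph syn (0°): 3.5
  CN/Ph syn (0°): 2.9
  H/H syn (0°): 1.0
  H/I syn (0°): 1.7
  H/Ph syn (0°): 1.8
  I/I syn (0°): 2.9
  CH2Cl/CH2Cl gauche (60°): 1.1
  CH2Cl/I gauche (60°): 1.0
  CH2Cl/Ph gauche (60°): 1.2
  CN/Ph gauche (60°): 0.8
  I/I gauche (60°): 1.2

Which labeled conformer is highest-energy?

C

A is staggered. CH2Cl at 0° is gauche with Ph at 300° (1.2); CH2Cl at 0° is gauche with I at 60° (1.0). Total 2.2 kcal/mol.
B is staggered. CH2Cl at 0° is gauche with I at 300° (1.0). Total 1.0 kcal/mol.
C is eclipsed. CH2Cl at 0° is eclipsed with H at 0° (1.7); H at 120° is eclipsed with Ph at 120° (1.8); H at 240° is eclipsed with I at 240° (1.7). Total 5.2 kcal/mol.
C has the highest total (5.2 kcal/mol).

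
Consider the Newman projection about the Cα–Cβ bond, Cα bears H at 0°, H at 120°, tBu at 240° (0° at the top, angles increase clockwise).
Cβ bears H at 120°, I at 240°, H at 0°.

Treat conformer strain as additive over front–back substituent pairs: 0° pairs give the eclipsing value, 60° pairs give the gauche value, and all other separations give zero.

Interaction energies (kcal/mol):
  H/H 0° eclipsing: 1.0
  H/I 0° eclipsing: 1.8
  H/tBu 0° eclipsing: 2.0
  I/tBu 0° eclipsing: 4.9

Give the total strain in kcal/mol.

This conformer is eclipsed. H at 0° is eclipsed with H at 0° (1.0); H at 120° is eclipsed with H at 120° (1.0); tBu at 240° is eclipsed with I at 240° (4.9). Total 6.9 kcal/mol.

6.9 kcal/mol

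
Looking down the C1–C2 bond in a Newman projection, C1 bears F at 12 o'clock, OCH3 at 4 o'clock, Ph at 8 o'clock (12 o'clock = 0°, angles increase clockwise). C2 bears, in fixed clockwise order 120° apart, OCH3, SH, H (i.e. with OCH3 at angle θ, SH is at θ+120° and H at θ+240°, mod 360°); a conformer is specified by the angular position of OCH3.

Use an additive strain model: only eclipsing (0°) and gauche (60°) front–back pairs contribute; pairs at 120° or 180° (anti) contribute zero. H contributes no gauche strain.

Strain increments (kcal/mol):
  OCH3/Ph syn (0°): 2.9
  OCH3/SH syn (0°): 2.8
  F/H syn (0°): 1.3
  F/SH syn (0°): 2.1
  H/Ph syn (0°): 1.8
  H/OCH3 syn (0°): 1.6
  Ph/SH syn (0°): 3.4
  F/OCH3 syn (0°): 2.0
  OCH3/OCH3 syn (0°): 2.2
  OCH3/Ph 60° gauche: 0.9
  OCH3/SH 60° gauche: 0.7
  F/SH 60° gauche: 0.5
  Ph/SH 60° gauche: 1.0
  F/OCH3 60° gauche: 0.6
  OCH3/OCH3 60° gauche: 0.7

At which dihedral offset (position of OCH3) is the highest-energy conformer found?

120°

OCH3 at 0° (eclipsed): F(0°)/OCH3(0°) eclipsed 2.0; OCH3(120°)/SH(120°) eclipsed 2.8; Ph(240°)/H(240°) eclipsed 1.8 → 6.6 kcal/mol.
OCH3 at 60° (staggered): F(0°)/OCH3(60°) gauche 0.6; OCH3(120°)/OCH3(60°) gauche 0.7; OCH3(120°)/SH(180°) gauche 0.7; Ph(240°)/SH(180°) gauche 1.0 → 3.0 kcal/mol.
OCH3 at 120° (eclipsed): F(0°)/H(0°) eclipsed 1.3; OCH3(120°)/OCH3(120°) eclipsed 2.2; Ph(240°)/SH(240°) eclipsed 3.4 → 6.9 kcal/mol.
OCH3 at 180° (staggered): F(0°)/SH(300°) gauche 0.5; OCH3(120°)/OCH3(180°) gauche 0.7; Ph(240°)/OCH3(180°) gauche 0.9; Ph(240°)/SH(300°) gauche 1.0 → 3.1 kcal/mol.
OCH3 at 240° (eclipsed): F(0°)/SH(0°) eclipsed 2.1; OCH3(120°)/H(120°) eclipsed 1.6; Ph(240°)/OCH3(240°) eclipsed 2.9 → 6.6 kcal/mol.
OCH3 at 300° (staggered): F(0°)/OCH3(300°) gauche 0.6; F(0°)/SH(60°) gauche 0.5; OCH3(120°)/SH(60°) gauche 0.7; Ph(240°)/OCH3(300°) gauche 0.9 → 2.7 kcal/mol.
The maximum (6.9 kcal/mol) occurs with OCH3 at 120°.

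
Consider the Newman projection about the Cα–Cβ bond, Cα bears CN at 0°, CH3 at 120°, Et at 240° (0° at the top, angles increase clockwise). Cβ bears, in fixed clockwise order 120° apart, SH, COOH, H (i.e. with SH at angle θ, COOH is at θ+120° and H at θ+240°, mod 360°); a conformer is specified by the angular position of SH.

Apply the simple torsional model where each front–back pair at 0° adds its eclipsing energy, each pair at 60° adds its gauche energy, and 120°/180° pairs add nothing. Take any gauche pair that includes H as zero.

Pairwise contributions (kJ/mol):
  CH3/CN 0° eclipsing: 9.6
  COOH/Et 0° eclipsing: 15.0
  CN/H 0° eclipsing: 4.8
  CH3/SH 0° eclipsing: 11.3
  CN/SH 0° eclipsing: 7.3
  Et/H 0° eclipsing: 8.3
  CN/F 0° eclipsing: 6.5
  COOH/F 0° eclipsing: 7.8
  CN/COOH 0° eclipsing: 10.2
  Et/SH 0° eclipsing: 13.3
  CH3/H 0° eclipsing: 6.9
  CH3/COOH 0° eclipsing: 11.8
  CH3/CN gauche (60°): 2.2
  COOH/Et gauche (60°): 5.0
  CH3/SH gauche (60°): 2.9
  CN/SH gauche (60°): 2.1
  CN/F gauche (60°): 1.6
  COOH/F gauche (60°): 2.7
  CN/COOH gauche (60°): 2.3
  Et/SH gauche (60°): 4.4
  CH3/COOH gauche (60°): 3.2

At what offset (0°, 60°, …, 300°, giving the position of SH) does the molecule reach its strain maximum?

SH at 0° (eclipsed): CN(0°)/SH(0°) eclipsed 7.3; CH3(120°)/COOH(120°) eclipsed 11.8; Et(240°)/H(240°) eclipsed 8.3 → 27.4 kJ/mol.
SH at 60° (staggered): CN(0°)/SH(60°) gauche 2.1; CH3(120°)/SH(60°) gauche 2.9; CH3(120°)/COOH(180°) gauche 3.2; Et(240°)/COOH(180°) gauche 5.0 → 13.2 kJ/mol.
SH at 120° (eclipsed): CN(0°)/H(0°) eclipsed 4.8; CH3(120°)/SH(120°) eclipsed 11.3; Et(240°)/COOH(240°) eclipsed 15.0 → 31.1 kJ/mol.
SH at 180° (staggered): CN(0°)/COOH(300°) gauche 2.3; CH3(120°)/SH(180°) gauche 2.9; Et(240°)/SH(180°) gauche 4.4; Et(240°)/COOH(300°) gauche 5.0 → 14.6 kJ/mol.
SH at 240° (eclipsed): CN(0°)/COOH(0°) eclipsed 10.2; CH3(120°)/H(120°) eclipsed 6.9; Et(240°)/SH(240°) eclipsed 13.3 → 30.4 kJ/mol.
SH at 300° (staggered): CN(0°)/SH(300°) gauche 2.1; CN(0°)/COOH(60°) gauche 2.3; CH3(120°)/COOH(60°) gauche 3.2; Et(240°)/SH(300°) gauche 4.4 → 12.0 kJ/mol.
The maximum (31.1 kJ/mol) occurs with SH at 120°.

120°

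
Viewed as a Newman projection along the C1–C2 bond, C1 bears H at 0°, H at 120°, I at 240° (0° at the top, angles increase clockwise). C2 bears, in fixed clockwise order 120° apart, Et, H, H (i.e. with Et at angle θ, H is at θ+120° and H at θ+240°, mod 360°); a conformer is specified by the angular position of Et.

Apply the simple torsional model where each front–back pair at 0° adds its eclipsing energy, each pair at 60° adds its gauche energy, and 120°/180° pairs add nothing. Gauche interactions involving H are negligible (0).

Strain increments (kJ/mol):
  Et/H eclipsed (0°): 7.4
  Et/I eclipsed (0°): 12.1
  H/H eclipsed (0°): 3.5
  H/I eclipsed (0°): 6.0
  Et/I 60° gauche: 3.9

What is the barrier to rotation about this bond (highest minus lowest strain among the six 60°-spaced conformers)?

Et at 0° (eclipsed): H–Et eclipsed, H–H eclipsed, I–H eclipsed; 7.4 + 3.5 + 6.0 = 16.9 kJ/mol.
Et at 60° (staggered): no non-H gauche contacts → 0.0 kJ/mol.
Et at 120° (eclipsed): H–H eclipsed, H–Et eclipsed, I–H eclipsed; 3.5 + 7.4 + 6.0 = 16.9 kJ/mol.
Et at 180° (staggered): I–Et gauche; 3.9 = 3.9 kJ/mol.
Et at 240° (eclipsed): H–H eclipsed, H–H eclipsed, I–Et eclipsed; 3.5 + 3.5 + 12.1 = 19.1 kJ/mol.
Et at 300° (staggered): I–Et gauche; 3.9 = 3.9 kJ/mol.
Max at 240° (19.1 kJ/mol), min at 60° (0.0 kJ/mol); barrier = 19.1 kJ/mol.

19.1 kJ/mol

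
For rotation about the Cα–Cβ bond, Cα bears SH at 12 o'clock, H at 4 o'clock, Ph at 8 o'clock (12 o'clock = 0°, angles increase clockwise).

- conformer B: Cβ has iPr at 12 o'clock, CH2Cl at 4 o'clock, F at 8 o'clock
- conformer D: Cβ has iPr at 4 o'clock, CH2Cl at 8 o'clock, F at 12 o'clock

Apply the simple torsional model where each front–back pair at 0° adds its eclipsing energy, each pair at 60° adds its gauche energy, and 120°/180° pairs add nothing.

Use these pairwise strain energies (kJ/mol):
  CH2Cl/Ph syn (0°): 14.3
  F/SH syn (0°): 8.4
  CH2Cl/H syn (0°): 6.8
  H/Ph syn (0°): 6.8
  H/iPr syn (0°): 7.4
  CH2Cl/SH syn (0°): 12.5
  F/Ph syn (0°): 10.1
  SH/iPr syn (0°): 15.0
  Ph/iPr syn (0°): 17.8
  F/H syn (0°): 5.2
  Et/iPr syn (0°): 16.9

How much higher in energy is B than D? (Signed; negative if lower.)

+1.8 kJ/mol

B (eclipsed): SH–iPr eclipsed, H–CH2Cl eclipsed, Ph–F eclipsed; 15.0 + 6.8 + 10.1 = 31.9 kJ/mol.
D (eclipsed): SH–F eclipsed, H–iPr eclipsed, Ph–CH2Cl eclipsed; 8.4 + 7.4 + 14.3 = 30.1 kJ/mol.
E(B) − E(D) = 31.9 − 30.1 = +1.8 kJ/mol.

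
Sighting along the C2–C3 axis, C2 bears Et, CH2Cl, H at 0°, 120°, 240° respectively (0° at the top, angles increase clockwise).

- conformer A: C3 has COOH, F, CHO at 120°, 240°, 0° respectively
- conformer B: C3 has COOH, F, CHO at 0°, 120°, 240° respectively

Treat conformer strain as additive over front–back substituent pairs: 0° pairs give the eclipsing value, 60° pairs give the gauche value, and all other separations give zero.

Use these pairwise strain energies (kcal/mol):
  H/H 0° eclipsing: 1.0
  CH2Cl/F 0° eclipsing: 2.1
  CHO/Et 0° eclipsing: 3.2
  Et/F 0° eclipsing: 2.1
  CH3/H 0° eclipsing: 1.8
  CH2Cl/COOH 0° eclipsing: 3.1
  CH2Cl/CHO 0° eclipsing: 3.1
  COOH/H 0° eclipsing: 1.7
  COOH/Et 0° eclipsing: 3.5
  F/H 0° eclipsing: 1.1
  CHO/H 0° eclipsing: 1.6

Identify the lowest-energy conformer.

B

A (eclipsed): Et(0°)/CHO(0°) eclipsed 3.2; CH2Cl(120°)/COOH(120°) eclipsed 3.1; H(240°)/F(240°) eclipsed 1.1 → 7.4 kcal/mol.
B (eclipsed): Et(0°)/COOH(0°) eclipsed 3.5; CH2Cl(120°)/F(120°) eclipsed 2.1; H(240°)/CHO(240°) eclipsed 1.6 → 7.2 kcal/mol.
B has the lowest total (7.2 kcal/mol).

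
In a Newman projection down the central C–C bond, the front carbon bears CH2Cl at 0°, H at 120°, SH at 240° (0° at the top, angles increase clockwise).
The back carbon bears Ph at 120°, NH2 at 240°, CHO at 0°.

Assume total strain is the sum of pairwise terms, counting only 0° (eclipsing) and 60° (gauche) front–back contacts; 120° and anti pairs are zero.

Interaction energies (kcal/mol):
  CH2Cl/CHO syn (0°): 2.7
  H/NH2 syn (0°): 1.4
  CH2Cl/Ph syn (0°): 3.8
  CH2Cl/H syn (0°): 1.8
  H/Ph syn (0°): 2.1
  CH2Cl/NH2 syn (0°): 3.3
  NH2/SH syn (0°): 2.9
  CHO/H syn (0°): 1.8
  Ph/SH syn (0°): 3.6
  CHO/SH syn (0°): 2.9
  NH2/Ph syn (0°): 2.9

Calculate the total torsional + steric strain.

This conformer (eclipsed): CH2Cl(0°)/CHO(0°) eclipsed 2.7; H(120°)/Ph(120°) eclipsed 2.1; SH(240°)/NH2(240°) eclipsed 2.9 → 7.7 kcal/mol.

7.7 kcal/mol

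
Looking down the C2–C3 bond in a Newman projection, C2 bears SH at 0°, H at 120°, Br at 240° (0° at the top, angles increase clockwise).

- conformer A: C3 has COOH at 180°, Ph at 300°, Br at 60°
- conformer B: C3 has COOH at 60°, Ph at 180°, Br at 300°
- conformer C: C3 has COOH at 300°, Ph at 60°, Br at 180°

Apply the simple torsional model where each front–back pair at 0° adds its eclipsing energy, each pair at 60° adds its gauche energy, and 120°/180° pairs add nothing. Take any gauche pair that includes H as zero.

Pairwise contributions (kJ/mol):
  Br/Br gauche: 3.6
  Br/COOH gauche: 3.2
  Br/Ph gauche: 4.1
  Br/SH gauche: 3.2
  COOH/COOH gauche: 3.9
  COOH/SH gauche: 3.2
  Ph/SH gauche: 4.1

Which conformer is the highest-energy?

A

A is staggered. SH at 0° is gauche with Ph at 300° (4.1); SH at 0° is gauche with Br at 60° (3.2); Br at 240° is gauche with COOH at 180° (3.2); Br at 240° is gauche with Ph at 300° (4.1). Total 14.6 kJ/mol.
B is staggered. SH at 0° is gauche with COOH at 60° (3.2); SH at 0° is gauche with Br at 300° (3.2); Br at 240° is gauche with Ph at 180° (4.1); Br at 240° is gauche with Br at 300° (3.6). Total 14.1 kJ/mol.
C is staggered. SH at 0° is gauche with COOH at 300° (3.2); SH at 0° is gauche with Ph at 60° (4.1); Br at 240° is gauche with COOH at 300° (3.2); Br at 240° is gauche with Br at 180° (3.6). Total 14.1 kJ/mol.
A has the highest total (14.6 kJ/mol).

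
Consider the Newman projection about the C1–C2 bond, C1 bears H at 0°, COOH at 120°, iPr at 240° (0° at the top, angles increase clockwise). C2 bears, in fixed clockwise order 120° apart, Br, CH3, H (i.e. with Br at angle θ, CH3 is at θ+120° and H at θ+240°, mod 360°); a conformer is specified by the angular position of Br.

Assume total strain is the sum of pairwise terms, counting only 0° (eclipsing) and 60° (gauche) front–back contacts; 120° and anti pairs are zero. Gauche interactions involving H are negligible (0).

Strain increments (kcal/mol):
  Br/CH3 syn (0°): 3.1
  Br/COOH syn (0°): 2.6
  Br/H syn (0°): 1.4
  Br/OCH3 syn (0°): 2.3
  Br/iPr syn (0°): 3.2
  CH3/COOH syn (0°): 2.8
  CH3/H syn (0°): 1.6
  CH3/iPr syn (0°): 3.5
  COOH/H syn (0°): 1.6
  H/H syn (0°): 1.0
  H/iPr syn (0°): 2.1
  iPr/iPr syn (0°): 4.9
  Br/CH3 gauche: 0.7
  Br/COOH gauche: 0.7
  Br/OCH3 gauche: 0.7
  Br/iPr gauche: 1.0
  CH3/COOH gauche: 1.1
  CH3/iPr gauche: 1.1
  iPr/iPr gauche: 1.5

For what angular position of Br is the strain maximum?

Br at 0° (eclipsed): H–Br eclipsed, COOH–CH3 eclipsed, iPr–H eclipsed; 1.4 + 2.8 + 2.1 = 6.3 kcal/mol.
Br at 60° (staggered): COOH–Br gauche, COOH–CH3 gauche, iPr–CH3 gauche; 0.7 + 1.1 + 1.1 = 2.9 kcal/mol.
Br at 120° (eclipsed): H–H eclipsed, COOH–Br eclipsed, iPr–CH3 eclipsed; 1.0 + 2.6 + 3.5 = 7.1 kcal/mol.
Br at 180° (staggered): COOH–Br gauche, iPr–Br gauche, iPr–CH3 gauche; 0.7 + 1.0 + 1.1 = 2.8 kcal/mol.
Br at 240° (eclipsed): H–CH3 eclipsed, COOH–H eclipsed, iPr–Br eclipsed; 1.6 + 1.6 + 3.2 = 6.4 kcal/mol.
Br at 300° (staggered): COOH–CH3 gauche, iPr–Br gauche; 1.1 + 1.0 = 2.1 kcal/mol.
The maximum (7.1 kcal/mol) occurs with Br at 120°.

120°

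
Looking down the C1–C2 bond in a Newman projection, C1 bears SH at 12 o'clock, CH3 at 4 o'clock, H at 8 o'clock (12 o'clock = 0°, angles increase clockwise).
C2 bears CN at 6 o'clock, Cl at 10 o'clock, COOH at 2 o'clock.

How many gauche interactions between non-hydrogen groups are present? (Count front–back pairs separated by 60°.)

Non-H gauche pairs: SH(0°)/Cl(300°); SH(0°)/COOH(60°); CH3(120°)/CN(180°); CH3(120°)/COOH(60°) — 4 interactions.

4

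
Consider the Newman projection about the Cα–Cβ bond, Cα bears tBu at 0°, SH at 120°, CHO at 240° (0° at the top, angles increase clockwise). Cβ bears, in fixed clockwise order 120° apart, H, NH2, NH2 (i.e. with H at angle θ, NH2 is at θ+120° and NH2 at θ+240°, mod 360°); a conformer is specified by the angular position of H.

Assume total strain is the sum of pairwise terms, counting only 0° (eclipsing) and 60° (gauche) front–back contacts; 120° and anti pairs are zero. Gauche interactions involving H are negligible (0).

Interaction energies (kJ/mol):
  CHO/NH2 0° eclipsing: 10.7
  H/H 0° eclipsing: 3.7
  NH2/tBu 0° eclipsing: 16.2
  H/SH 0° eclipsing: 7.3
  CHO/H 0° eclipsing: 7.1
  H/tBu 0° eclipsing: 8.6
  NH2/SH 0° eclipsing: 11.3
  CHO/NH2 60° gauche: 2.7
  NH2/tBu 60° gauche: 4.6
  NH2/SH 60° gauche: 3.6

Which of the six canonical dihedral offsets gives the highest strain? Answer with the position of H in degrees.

240°

H at 0° is eclipsed. tBu at 0° is eclipsed with H at 0° (8.6); SH at 120° is eclipsed with NH2 at 120° (11.3); CHO at 240° is eclipsed with NH2 at 240° (10.7). Total 30.6 kJ/mol.
H at 60° is staggered. tBu at 0° is gauche with NH2 at 300° (4.6); SH at 120° is gauche with NH2 at 180° (3.6); CHO at 240° is gauche with NH2 at 180° (2.7); CHO at 240° is gauche with NH2 at 300° (2.7). Total 13.6 kJ/mol.
H at 120° is eclipsed. tBu at 0° is eclipsed with NH2 at 0° (16.2); SH at 120° is eclipsed with H at 120° (7.3); CHO at 240° is eclipsed with NH2 at 240° (10.7). Total 34.2 kJ/mol.
H at 180° is staggered. tBu at 0° is gauche with NH2 at 300° (4.6); tBu at 0° is gauche with NH2 at 60° (4.6); SH at 120° is gauche with NH2 at 60° (3.6); CHO at 240° is gauche with NH2 at 300° (2.7). Total 15.5 kJ/mol.
H at 240° is eclipsed. tBu at 0° is eclipsed with NH2 at 0° (16.2); SH at 120° is eclipsed with NH2 at 120° (11.3); CHO at 240° is eclipsed with H at 240° (7.1). Total 34.6 kJ/mol.
H at 300° is staggered. tBu at 0° is gauche with NH2 at 60° (4.6); SH at 120° is gauche with NH2 at 60° (3.6); SH at 120° is gauche with NH2 at 180° (3.6); CHO at 240° is gauche with NH2 at 180° (2.7). Total 14.5 kJ/mol.
The maximum (34.6 kJ/mol) occurs with H at 240°.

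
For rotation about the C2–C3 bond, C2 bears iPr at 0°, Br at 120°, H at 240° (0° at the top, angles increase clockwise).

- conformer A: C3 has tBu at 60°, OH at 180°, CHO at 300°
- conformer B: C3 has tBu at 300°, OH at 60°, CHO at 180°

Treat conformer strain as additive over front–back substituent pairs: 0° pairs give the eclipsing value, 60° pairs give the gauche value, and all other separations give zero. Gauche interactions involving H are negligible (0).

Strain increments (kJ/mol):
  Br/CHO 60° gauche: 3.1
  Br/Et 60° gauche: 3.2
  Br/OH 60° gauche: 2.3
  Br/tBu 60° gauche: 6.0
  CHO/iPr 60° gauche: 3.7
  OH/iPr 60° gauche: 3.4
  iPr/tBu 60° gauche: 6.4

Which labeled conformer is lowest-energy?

A (staggered): iPr(0°)/tBu(60°) gauche 6.4; iPr(0°)/CHO(300°) gauche 3.7; Br(120°)/tBu(60°) gauche 6.0; Br(120°)/OH(180°) gauche 2.3 → 18.4 kJ/mol.
B (staggered): iPr(0°)/tBu(300°) gauche 6.4; iPr(0°)/OH(60°) gauche 3.4; Br(120°)/OH(60°) gauche 2.3; Br(120°)/CHO(180°) gauche 3.1 → 15.2 kJ/mol.
B has the lowest total (15.2 kJ/mol).

B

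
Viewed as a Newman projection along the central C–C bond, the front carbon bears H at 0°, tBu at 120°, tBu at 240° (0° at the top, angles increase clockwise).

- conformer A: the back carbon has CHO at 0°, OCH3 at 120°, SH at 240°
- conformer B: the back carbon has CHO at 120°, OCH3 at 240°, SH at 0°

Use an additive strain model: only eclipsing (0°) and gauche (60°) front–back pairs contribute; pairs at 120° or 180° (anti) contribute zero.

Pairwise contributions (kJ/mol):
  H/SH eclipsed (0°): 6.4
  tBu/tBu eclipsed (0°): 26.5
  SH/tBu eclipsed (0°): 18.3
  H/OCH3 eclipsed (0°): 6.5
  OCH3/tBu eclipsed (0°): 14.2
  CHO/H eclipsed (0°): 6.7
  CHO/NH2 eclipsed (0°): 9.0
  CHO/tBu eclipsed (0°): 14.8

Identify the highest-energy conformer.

A (eclipsed): H–CHO eclipsed, tBu–OCH3 eclipsed, tBu–SH eclipsed; 6.7 + 14.2 + 18.3 = 39.2 kJ/mol.
B (eclipsed): H–SH eclipsed, tBu–CHO eclipsed, tBu–OCH3 eclipsed; 6.4 + 14.8 + 14.2 = 35.4 kJ/mol.
A has the highest total (39.2 kJ/mol).

A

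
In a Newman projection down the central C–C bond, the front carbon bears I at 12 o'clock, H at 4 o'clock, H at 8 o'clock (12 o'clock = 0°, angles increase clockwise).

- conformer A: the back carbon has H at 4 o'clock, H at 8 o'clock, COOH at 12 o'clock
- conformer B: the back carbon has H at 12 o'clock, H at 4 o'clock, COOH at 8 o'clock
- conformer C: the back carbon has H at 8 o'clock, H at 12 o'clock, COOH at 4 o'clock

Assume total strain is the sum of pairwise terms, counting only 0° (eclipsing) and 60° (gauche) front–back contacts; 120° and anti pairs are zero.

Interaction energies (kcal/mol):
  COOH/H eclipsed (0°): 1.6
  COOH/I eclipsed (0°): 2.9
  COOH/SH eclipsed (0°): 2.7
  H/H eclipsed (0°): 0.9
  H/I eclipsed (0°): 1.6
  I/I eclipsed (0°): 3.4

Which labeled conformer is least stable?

A (eclipsed): I(0°)/COOH(0°) eclipsed 2.9; H(120°)/H(120°) eclipsed 0.9; H(240°)/H(240°) eclipsed 0.9 → 4.7 kcal/mol.
B (eclipsed): I(0°)/H(0°) eclipsed 1.6; H(120°)/H(120°) eclipsed 0.9; H(240°)/COOH(240°) eclipsed 1.6 → 4.1 kcal/mol.
C (eclipsed): I(0°)/H(0°) eclipsed 1.6; H(120°)/COOH(120°) eclipsed 1.6; H(240°)/H(240°) eclipsed 0.9 → 4.1 kcal/mol.
A has the highest total (4.7 kcal/mol).

A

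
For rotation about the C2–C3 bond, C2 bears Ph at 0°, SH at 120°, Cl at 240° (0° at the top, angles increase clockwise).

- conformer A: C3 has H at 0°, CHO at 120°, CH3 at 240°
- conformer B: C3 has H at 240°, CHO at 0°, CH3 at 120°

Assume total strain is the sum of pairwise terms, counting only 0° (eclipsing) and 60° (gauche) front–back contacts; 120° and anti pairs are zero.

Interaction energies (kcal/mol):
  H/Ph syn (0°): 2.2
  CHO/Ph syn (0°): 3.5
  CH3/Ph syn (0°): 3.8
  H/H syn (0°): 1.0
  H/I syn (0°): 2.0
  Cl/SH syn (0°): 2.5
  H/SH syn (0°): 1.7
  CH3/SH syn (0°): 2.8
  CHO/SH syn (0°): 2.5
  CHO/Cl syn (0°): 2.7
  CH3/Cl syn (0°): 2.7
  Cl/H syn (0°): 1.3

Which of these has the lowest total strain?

A (eclipsed): Ph(0°)/H(0°) eclipsed 2.2; SH(120°)/CHO(120°) eclipsed 2.5; Cl(240°)/CH3(240°) eclipsed 2.7 → 7.4 kcal/mol.
B (eclipsed): Ph(0°)/CHO(0°) eclipsed 3.5; SH(120°)/CH3(120°) eclipsed 2.8; Cl(240°)/H(240°) eclipsed 1.3 → 7.6 kcal/mol.
A has the lowest total (7.4 kcal/mol).

A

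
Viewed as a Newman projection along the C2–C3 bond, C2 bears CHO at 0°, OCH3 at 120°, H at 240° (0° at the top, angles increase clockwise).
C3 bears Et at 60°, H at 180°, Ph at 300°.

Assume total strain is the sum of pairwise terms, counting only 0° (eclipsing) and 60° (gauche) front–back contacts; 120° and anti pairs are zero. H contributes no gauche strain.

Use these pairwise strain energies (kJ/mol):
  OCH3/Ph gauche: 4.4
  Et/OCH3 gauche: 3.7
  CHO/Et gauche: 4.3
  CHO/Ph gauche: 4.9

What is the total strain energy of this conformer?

This conformer (staggered): CHO(0°)/Et(60°) gauche 4.3; CHO(0°)/Ph(300°) gauche 4.9; OCH3(120°)/Et(60°) gauche 3.7 → 12.9 kJ/mol.

12.9 kJ/mol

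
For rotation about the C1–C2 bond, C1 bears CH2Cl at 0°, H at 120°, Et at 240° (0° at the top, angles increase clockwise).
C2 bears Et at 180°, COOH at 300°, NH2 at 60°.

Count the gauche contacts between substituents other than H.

4

Non-H gauche pairs: CH2Cl(0°)/COOH(300°); CH2Cl(0°)/NH2(60°); Et(240°)/Et(180°); Et(240°)/COOH(300°) — 4 interactions.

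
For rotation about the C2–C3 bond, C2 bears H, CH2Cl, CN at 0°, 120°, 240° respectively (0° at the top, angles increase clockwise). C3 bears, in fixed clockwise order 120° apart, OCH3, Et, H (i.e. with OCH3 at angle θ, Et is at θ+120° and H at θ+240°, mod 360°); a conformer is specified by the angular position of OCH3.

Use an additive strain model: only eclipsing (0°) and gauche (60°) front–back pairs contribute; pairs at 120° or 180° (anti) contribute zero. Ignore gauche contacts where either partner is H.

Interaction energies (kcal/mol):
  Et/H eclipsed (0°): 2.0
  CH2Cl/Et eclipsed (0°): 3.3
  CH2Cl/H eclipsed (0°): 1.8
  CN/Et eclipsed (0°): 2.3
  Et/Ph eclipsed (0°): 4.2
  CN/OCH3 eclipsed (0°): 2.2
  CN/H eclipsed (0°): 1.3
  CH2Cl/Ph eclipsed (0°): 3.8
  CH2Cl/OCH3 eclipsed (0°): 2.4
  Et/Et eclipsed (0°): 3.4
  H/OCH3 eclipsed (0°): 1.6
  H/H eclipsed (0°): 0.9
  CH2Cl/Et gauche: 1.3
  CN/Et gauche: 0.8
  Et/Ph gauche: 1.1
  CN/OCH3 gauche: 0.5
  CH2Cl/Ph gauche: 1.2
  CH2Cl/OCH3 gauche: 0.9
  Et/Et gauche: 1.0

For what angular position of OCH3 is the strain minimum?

300°

OCH3 at 0° is eclipsed. H at 0° is eclipsed with OCH3 at 0° (1.6); CH2Cl at 120° is eclipsed with Et at 120° (3.3); CN at 240° is eclipsed with H at 240° (1.3). Total 6.2 kcal/mol.
OCH3 at 60° is staggered. CH2Cl at 120° is gauche with OCH3 at 60° (0.9); CH2Cl at 120° is gauche with Et at 180° (1.3); CN at 240° is gauche with Et at 180° (0.8). Total 3.0 kcal/mol.
OCH3 at 120° is eclipsed. H at 0° is eclipsed with H at 0° (0.9); CH2Cl at 120° is eclipsed with OCH3 at 120° (2.4); CN at 240° is eclipsed with Et at 240° (2.3). Total 5.6 kcal/mol.
OCH3 at 180° is staggered. CH2Cl at 120° is gauche with OCH3 at 180° (0.9); CN at 240° is gauche with OCH3 at 180° (0.5); CN at 240° is gauche with Et at 300° (0.8). Total 2.2 kcal/mol.
OCH3 at 240° is eclipsed. H at 0° is eclipsed with Et at 0° (2.0); CH2Cl at 120° is eclipsed with H at 120° (1.8); CN at 240° is eclipsed with OCH3 at 240° (2.2). Total 6.0 kcal/mol.
OCH3 at 300° is staggered. CH2Cl at 120° is gauche with Et at 60° (1.3); CN at 240° is gauche with OCH3 at 300° (0.5). Total 1.8 kcal/mol.
The minimum (1.8 kcal/mol) occurs with OCH3 at 300°.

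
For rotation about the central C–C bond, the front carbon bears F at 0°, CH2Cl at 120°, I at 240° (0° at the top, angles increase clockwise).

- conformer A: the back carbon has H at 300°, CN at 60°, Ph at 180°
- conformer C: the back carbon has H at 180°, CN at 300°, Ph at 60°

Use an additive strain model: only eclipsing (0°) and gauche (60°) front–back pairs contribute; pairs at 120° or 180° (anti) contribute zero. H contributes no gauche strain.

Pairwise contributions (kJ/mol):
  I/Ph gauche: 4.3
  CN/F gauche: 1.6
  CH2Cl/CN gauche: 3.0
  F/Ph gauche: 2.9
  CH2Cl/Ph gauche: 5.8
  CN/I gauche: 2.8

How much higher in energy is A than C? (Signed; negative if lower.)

+1.6 kJ/mol

A (staggered): F(0°)/CN(60°) gauche 1.6; CH2Cl(120°)/CN(60°) gauche 3.0; CH2Cl(120°)/Ph(180°) gauche 5.8; I(240°)/Ph(180°) gauche 4.3 → 14.7 kJ/mol.
C (staggered): F(0°)/CN(300°) gauche 1.6; F(0°)/Ph(60°) gauche 2.9; CH2Cl(120°)/Ph(60°) gauche 5.8; I(240°)/CN(300°) gauche 2.8 → 13.1 kJ/mol.
E(A) − E(C) = 14.7 − 13.1 = +1.6 kJ/mol.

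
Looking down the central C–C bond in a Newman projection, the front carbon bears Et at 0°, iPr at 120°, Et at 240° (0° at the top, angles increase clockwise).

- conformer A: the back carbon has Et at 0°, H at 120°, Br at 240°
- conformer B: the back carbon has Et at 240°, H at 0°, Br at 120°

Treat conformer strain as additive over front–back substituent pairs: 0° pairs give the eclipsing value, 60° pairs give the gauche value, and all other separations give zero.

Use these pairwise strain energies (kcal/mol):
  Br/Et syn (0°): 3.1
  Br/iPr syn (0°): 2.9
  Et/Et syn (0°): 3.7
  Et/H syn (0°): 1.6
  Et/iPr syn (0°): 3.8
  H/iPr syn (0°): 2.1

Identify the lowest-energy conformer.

A (eclipsed): Et–Et eclipsed, iPr–H eclipsed, Et–Br eclipsed; 3.7 + 2.1 + 3.1 = 8.9 kcal/mol.
B (eclipsed): Et–H eclipsed, iPr–Br eclipsed, Et–Et eclipsed; 1.6 + 2.9 + 3.7 = 8.2 kcal/mol.
B has the lowest total (8.2 kcal/mol).

B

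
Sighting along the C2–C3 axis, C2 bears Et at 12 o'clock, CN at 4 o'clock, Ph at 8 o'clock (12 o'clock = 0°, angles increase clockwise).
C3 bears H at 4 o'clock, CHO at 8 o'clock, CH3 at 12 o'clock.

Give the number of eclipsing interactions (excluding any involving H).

Non-H eclipsing pairs: Et(0°)/CH3(0°); Ph(240°)/CHO(240°) — 2 interactions.

2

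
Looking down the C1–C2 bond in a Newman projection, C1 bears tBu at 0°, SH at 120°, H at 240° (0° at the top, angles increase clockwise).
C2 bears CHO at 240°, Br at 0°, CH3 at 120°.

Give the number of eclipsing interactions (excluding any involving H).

Non-H eclipsing pairs: tBu(0°)/Br(0°); SH(120°)/CH3(120°) — 2 interactions.

2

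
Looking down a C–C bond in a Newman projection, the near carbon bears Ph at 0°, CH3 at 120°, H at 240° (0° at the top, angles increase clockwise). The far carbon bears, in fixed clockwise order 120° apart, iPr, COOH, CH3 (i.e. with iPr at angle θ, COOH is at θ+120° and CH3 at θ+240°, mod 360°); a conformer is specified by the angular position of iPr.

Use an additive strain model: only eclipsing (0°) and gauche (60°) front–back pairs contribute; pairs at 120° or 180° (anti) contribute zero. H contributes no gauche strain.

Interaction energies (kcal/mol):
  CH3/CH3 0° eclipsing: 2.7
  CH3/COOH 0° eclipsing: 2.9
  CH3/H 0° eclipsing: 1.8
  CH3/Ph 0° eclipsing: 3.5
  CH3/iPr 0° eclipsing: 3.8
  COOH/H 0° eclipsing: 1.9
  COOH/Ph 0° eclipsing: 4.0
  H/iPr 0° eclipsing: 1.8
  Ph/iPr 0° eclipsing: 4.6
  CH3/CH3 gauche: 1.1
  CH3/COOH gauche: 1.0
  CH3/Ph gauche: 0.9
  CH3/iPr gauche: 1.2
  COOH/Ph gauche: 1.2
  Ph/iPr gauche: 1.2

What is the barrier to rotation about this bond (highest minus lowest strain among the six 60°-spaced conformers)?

iPr at 0° (eclipsed): Ph–iPr eclipsed, CH3–COOH eclipsed, H–CH3 eclipsed; 4.6 + 2.9 + 1.8 = 9.3 kcal/mol.
iPr at 60° (staggered): Ph–iPr gauche, Ph–CH3 gauche, CH3–iPr gauche, CH3–COOH gauche; 1.2 + 0.9 + 1.2 + 1.0 = 4.3 kcal/mol.
iPr at 120° (eclipsed): Ph–CH3 eclipsed, CH3–iPr eclipsed, H–COOH eclipsed; 3.5 + 3.8 + 1.9 = 9.2 kcal/mol.
iPr at 180° (staggered): Ph–COOH gauche, Ph–CH3 gauche, CH3–iPr gauche, CH3–CH3 gauche; 1.2 + 0.9 + 1.2 + 1.1 = 4.4 kcal/mol.
iPr at 240° (eclipsed): Ph–COOH eclipsed, CH3–CH3 eclipsed, H–iPr eclipsed; 4.0 + 2.7 + 1.8 = 8.5 kcal/mol.
iPr at 300° (staggered): Ph–iPr gauche, Ph–COOH gauche, CH3–COOH gauche, CH3–CH3 gauche; 1.2 + 1.2 + 1.0 + 1.1 = 4.5 kcal/mol.
Max at 0° (9.3 kcal/mol), min at 60° (4.3 kcal/mol); barrier = 5.0 kcal/mol.

5.0 kcal/mol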